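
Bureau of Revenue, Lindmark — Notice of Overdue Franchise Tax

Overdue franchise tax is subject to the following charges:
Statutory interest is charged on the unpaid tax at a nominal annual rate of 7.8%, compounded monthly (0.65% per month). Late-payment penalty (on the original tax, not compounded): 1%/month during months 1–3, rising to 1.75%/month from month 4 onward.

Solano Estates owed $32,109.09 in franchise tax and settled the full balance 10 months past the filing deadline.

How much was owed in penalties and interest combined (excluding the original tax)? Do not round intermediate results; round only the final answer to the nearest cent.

$7,045.84

Penalty, months 1–3: 3 × 1% × $32,109.09 = $963.27…
Penalty, months 4–10: 7 × 1.75% × $32,109.09 = $3,933.36…
Interest: $32,109.09 × ((1 + 0.0065)^10 − 1) = $32,109.09 × 0.0669346… = $2,149.2085…
Penalties + interest = $4,896.6362… + $2,149.2085… = $7,045.84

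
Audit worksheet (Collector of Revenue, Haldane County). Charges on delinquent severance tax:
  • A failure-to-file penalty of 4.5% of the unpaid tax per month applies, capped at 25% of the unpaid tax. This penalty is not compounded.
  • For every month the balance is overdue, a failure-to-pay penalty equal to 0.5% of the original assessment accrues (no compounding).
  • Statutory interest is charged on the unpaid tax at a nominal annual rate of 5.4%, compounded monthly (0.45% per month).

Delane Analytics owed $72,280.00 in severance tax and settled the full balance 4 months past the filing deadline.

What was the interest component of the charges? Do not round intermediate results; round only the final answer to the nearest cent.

Interest: $72,280.00 × ((1 + 0.0045)^4 − 1) = $72,280.00 × 0.0181219… = $1,309.8484…

$1,309.85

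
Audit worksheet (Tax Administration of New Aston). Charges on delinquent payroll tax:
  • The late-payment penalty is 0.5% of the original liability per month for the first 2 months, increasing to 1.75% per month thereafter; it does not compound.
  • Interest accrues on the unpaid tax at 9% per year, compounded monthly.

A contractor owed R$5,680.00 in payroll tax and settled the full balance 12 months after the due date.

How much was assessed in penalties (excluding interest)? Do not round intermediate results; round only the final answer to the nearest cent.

Penalty, months 1–2: 2 × 0.5% × R$5,680.00 = R$56.80
Penalty, months 3–12: 10 × 1.75% × R$5,680.00 = R$994.00
Total penalty = R$56.80 + R$994.00 = R$1,050.80

R$1,050.80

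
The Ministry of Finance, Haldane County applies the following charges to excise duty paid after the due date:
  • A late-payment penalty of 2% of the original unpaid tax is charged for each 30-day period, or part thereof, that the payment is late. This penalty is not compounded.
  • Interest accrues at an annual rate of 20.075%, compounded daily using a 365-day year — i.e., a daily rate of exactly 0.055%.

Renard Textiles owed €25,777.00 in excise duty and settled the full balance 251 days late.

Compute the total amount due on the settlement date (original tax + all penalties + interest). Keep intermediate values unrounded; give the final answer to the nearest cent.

€34,231.58

Penalty periods: ⌈251/30⌉ = 9; penalty = 9 × 2% × €25,777.00 = €4,639.86
Interest: €25,777.00 × ((1 + 0.00055)^251 − 1) = €25,777.00 × 0.14798938… = €3,814.7223…
Total = €25,777.00 + €4,639.8600 + €3,814.7223… = €34,231.58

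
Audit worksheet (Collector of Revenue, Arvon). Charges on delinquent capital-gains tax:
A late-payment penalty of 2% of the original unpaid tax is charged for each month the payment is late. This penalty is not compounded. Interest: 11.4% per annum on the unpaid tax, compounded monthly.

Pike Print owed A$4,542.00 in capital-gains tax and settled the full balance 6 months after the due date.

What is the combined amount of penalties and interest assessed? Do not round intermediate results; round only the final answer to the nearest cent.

Late-payment penalty = 2% × A$4,542.00 × 6 mo = A$545.04
Interest (11.4%/yr ÷ 12 = 0.95%/month): A$4,542.00 × ((1 + 0.0095)^6 − 1) = A$265.1212…
Penalties + interest = A$545.0400 + A$265.1212… = A$810.16

A$810.16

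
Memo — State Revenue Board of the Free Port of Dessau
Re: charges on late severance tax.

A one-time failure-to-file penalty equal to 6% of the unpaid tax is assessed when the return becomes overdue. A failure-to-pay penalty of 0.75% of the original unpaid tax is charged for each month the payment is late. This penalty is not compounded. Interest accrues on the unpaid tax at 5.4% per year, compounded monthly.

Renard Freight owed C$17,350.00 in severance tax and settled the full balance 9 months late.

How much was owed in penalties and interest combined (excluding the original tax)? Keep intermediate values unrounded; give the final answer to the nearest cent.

C$2,927.58

Failure-to-file penalty: 6% × C$17,350.00 = C$1,041.00
Failure-to-pay penalty = 0.75% × C$17,350.00 × 9 mo = C$1,171.13…
Interest (5.4%/yr ÷ 12 = 0.45%/month): C$17,350.00 × ((1 + 0.0045)^9 − 1) = C$715.4569…
Penalties + interest = C$2,212.1250 + C$715.4569… = C$2,927.58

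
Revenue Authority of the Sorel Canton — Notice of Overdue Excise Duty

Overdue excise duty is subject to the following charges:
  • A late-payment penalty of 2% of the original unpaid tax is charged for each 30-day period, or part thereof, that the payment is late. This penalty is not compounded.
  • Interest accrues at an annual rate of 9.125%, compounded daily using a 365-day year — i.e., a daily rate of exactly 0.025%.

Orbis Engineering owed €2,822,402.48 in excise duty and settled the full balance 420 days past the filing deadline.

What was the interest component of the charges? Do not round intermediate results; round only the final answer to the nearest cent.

€312,428.76

Interest: €2,822,402.48 × ((1 + 0.00025)^420 − 1) = €2,822,402.48 × 0.11069603… = €312,428.7632…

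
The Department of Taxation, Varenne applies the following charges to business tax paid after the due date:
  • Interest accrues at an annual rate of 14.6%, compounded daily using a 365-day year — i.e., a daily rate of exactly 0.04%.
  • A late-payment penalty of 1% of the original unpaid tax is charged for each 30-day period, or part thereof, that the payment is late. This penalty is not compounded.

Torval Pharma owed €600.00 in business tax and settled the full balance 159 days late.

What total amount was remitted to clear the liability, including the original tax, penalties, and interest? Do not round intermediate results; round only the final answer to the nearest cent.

Penalty periods: ⌈159/30⌉ = 6; penalty = 6 × 1% × €600.00 = €36.00
Interest: €600.00 × ((1 + 0.0004)^159 − 1) = €600.00 × 0.06565250… = €39.3915…
Total = €600.00 + €36.0000 + €39.3915… = €675.39

€675.39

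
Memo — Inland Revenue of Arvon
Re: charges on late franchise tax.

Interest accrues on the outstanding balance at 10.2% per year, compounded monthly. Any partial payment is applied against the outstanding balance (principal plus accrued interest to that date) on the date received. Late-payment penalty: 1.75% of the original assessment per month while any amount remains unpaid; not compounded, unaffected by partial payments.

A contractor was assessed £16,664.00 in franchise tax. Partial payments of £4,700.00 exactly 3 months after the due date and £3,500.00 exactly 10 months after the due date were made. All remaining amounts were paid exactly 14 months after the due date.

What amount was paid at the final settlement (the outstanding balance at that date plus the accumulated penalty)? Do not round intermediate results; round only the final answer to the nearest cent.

£14,063.93

Monthly rate = 10.2% ÷ 12 = 0.85%
Balance at month 3: £16,664.0000 × (1 + 0.0085)^3 = £17,092.5542…
After £4,700.00 payment: £17,092.5542… − £4,700.00 = £12,392.5542…
Balance at month 10: £12,392.5542… × (1 + 0.0085)^7 = £13,148.9824…
After £3,500.00 payment: £13,148.9824… − £3,500.00 = £9,648.9824…
Balance at month 14: £9,648.9824… × (1 + 0.0085)^4 = £9,981.2544…
Penalty: 14 × 1.75% × £16,664.00 = £4,082.68
Final settlement = outstanding balance + penalty = £9,981.2544… + £4,082.68 = £14,063.93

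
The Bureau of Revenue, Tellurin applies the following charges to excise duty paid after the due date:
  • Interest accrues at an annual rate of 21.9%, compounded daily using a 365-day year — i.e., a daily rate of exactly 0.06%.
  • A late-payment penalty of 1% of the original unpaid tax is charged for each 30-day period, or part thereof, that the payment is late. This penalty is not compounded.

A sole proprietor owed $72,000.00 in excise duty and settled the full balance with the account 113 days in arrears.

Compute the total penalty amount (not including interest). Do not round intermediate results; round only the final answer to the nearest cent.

$2,880.00

Penalty periods: ⌈113/30⌉ = 4; penalty = 4 × 1% × $72,000.00 = $2,880.00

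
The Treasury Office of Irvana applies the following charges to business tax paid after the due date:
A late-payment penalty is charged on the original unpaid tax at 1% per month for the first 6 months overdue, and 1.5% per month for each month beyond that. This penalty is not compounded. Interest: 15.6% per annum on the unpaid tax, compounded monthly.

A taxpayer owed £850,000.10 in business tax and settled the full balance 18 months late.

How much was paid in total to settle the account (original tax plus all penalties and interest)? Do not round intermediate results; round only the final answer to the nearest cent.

Penalty, months 1–6: 6 × 1% × £850,000.10 = £51,000.01…
Penalty, months 7–18: 12 × 1.5% × £850,000.10 = £153,000.02…
Interest (15.6%/yr ÷ 12 = 1.3%/month): £850,000.10 × ((1 + 0.013)^18 − 1) = £222,479.3845…
Total = £850,000.10 + £204,000.0240 + £222,479.3845… = £1,276,479.51

£1,276,479.51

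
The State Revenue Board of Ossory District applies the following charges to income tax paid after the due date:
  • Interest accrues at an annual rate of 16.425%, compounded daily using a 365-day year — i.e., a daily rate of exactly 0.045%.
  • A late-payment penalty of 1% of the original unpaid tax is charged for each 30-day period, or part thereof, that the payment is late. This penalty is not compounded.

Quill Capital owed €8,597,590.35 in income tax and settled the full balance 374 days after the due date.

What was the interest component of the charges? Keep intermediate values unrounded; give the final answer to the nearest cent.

Interest: €8,597,590.35 × ((1 + 0.00045)^374 − 1) = €8,597,590.35 × 0.18324675… = €1,575,480.4969…

€1,575,480.50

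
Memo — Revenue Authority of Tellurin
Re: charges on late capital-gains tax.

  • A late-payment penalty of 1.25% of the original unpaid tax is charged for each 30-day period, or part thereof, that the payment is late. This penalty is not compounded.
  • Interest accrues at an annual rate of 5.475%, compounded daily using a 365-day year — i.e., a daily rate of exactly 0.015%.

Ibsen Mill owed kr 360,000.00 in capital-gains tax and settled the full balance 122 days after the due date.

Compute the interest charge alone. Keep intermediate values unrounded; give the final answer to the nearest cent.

kr 6,648.15

Interest: kr 360,000.00 × ((1 + 0.00015)^122 − 1) = kr 360,000.00 × 0.01846707… = kr 6,648.1464…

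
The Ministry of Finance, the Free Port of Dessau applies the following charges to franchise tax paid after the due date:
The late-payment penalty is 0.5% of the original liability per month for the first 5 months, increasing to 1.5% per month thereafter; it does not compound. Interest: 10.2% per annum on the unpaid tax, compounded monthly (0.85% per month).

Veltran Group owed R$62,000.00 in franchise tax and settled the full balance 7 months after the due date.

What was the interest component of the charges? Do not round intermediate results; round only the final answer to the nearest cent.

Interest: R$62,000.00 × ((1 + 0.0085)^7 − 1) = R$62,000.00 × 0.0610389… = R$3,784.4135…

R$3,784.41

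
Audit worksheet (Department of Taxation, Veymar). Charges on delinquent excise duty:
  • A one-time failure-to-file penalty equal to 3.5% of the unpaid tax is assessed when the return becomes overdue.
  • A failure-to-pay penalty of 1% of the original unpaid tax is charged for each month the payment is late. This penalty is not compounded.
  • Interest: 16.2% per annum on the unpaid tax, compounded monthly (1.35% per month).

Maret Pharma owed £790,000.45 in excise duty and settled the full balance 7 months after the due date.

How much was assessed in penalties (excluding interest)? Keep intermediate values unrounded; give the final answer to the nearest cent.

£82,950.05

Failure-to-file penalty: 3.5% × £790,000.45 = £27,650.02…
Failure-to-pay penalty: 7 × 1% × £790,000.45 = £55,300.03…
Total penalty = £27,650.02… + £55,300.03… = £82,950.05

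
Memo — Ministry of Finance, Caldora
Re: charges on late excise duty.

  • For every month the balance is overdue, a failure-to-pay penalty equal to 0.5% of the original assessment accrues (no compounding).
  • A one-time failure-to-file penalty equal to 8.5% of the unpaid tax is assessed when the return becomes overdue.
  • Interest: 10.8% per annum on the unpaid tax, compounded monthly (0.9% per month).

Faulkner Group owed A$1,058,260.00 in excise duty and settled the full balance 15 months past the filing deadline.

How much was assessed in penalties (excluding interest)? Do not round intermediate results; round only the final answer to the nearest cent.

Failure-to-file penalty: 8.5% × A$1,058,260.00 = A$89,952.10
Failure-to-pay penalty: 15 × 0.5% × A$1,058,260.00 = A$79,369.50
Total penalty = A$89,952.10 + A$79,369.50 = A$169,321.60

A$169,321.60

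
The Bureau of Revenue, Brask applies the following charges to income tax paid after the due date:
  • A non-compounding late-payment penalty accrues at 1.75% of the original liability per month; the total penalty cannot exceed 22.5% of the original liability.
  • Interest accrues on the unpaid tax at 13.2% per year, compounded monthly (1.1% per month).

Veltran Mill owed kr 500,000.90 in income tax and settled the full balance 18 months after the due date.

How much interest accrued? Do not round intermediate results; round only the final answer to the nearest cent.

Interest: kr 500,000.90 × ((1 + 0.011)^18 − 1) = kr 500,000.90 × 0.2176453… = kr 108,822.8513…

kr 108,822.85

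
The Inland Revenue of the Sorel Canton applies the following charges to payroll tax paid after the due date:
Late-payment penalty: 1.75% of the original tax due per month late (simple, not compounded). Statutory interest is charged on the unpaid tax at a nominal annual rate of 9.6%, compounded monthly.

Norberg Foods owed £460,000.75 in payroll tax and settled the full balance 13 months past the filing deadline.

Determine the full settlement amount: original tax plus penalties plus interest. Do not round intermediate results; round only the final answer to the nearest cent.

£614,856.05

Late-payment penalty: 13 × 1.75% × £460,000.75 = £104,650.17…
Interest (9.6%/yr ÷ 12 = 0.8%/month): £460,000.75 × ((1 + 0.008)^13 − 1) = £50,205.1274…
Total = £460,000.75 + £104,650.1706… + £50,205.1274… = £614,856.05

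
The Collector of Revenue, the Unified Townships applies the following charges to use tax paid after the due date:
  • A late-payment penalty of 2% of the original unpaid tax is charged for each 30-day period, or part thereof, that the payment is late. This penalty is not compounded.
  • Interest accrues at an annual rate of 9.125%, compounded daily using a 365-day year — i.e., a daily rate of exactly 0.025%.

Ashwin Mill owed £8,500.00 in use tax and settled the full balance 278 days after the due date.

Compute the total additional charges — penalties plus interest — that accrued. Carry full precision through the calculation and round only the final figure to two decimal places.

£2,311.68

Penalty periods: ⌈278/30⌉ = 10; penalty = 10 × 2% × £8,500.00 = £1,700.00
Interest: £8,500.00 × ((1 + 0.00025)^278 − 1) = £8,500.00 × 0.07196275… = £611.6834…
Penalties + interest = £1,700.0000 + £611.6834… = £2,311.68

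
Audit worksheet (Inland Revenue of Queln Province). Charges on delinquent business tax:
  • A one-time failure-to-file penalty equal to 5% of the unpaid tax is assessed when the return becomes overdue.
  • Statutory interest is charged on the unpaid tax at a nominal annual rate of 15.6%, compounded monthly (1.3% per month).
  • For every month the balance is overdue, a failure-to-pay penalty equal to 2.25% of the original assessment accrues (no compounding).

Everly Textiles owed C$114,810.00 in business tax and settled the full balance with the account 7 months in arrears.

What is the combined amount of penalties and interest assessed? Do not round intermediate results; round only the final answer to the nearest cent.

C$34,687.19

Failure-to-file penalty: 5% × C$114,810.00 = C$5,740.50
Failure-to-pay penalty = 2.25% × C$114,810.00 × 7 mo = C$18,082.58…
Interest: C$114,810.00 × ((1 + 0.013)^7 − 1) = C$114,810.00 × 0.0946269… = C$10,864.1147…
Penalties + interest = C$23,823.0750 + C$10,864.1147… = C$34,687.19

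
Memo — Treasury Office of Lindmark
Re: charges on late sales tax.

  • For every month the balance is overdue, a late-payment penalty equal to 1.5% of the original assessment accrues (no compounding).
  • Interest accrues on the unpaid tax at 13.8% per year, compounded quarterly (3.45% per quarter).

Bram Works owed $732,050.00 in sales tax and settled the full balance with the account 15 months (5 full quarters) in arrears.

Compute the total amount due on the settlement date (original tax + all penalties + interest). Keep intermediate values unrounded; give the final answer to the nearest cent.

Late-payment penalty: 15 × 1.5% × $732,050.00 = $164,711.25
Interest: $732,050.00 × ((1 + 0.0345)^5 − 1) = $732,050.00 × 0.1848203… = $135,297.6776…
Total = $732,050.00 + $164,711.2500 + $135,297.6776… = $1,032,058.93

$1,032,058.93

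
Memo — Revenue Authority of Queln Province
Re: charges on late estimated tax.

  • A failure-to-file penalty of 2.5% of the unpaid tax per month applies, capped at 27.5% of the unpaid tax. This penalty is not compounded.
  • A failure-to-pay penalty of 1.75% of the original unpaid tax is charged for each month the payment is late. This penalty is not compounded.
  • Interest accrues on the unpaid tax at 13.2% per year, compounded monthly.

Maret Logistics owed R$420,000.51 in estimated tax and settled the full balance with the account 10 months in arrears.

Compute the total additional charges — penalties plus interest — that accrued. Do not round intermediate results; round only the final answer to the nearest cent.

R$227,055.57

Failure-to-file: 10 × 2.5% × R$420,000.51 = R$105,000.13… (under the 27.5% cap)
Failure-to-pay penalty = 1.75% × R$420,000.51 × 10 mo = R$73,500.09…
Interest (13.2%/yr ÷ 12 = 1.1%/month): R$420,000.51 × ((1 + 0.011)^10 − 1) = R$48,555.3499…
Penalties + interest = R$178,500.2168… + R$48,555.3499… = R$227,055.57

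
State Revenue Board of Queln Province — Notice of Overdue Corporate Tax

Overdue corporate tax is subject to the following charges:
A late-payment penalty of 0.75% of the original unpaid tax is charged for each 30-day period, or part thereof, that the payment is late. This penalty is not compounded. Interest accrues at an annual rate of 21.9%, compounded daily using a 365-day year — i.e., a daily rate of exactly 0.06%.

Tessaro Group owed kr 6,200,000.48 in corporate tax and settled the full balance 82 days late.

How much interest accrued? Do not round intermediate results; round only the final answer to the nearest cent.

Interest: kr 6,200,000.48 × ((1 + 0.0006)^82 − 1) = kr 6,200,000.48 × 0.05041492… = kr 312,572.5144…

kr 312,572.51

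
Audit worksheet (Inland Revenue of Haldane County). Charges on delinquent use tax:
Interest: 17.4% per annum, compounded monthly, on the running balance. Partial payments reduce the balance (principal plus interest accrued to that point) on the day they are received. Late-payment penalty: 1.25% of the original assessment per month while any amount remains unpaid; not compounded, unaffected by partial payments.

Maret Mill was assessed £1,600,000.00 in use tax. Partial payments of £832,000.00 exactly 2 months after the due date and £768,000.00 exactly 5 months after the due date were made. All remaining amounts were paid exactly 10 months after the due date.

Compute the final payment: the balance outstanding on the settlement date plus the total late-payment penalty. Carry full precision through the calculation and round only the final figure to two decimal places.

£288,865.52

Monthly rate = 17.4% ÷ 12 = 1.45%
Balance at month 2: £1,600,000.0000 × (1 + 0.0145)^2 = £1,646,736.4000
After £832,000.00 payment: £1,646,736.4000 − £832,000.00 = £814,736.4000
Balance at month 5: £814,736.4000 × (1 + 0.0145)^3 = £850,693.8122…
After £768,000.00 payment: £850,693.8122… − £768,000.00 = £82,693.8122…
Balance at month 10: £82,693.8122… × (1 + 0.0145)^5 = £88,865.5167…
Penalty: 10 × 1.25% × £1,600,000.00 = £200,000.00
Final settlement = outstanding balance + penalty = £88,865.5167… + £200,000.00 = £288,865.52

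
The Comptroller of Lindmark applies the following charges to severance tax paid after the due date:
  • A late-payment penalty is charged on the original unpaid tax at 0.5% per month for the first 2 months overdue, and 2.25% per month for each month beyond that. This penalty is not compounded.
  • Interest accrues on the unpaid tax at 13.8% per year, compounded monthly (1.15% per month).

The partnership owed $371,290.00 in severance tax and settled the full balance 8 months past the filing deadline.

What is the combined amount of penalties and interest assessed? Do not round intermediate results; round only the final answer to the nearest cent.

$89,402.70

Penalty, months 1–2: 2 × 0.5% × $371,290.00 = $3,712.90
Penalty, months 3–8: 6 × 2.25% × $371,290.00 = $50,124.15
Interest: $371,290.00 × ((1 + 0.0115)^8 − 1) = $371,290.00 × 0.0957894… = $35,565.6480…
Penalties + interest = $53,837.0500 + $35,565.6480… = $89,402.70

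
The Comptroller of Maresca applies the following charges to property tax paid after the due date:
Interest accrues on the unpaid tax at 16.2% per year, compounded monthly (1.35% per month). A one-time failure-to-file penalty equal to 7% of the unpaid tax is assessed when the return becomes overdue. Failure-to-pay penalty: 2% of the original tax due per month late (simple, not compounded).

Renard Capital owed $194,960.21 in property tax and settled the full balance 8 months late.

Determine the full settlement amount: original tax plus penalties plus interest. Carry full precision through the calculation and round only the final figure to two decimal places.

Failure-to-file penalty: 7% × $194,960.21 = $13,647.21…
Failure-to-pay penalty: 8 × 2% × $194,960.21 = $31,193.63…
Interest: $194,960.21 × ((1 + 0.0135)^8 − 1) = $194,960.21 × 0.1132431… = $22,077.9047…
Total = $194,960.21 + $44,840.8483 + $22,077.9047… = $261,878.96

$261,878.96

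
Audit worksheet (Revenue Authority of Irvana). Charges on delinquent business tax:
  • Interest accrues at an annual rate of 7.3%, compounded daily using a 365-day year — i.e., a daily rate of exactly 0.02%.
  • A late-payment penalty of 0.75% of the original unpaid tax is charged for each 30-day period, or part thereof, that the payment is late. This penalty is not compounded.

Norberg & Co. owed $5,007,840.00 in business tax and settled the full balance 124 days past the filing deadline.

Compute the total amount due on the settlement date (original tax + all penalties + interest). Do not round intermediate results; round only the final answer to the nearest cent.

$5,321,368.52

Penalty periods: ⌈124/30⌉ = 5; penalty = 5 × 0.75% × $5,007,840.00 = $187,794.00
Interest: $5,007,840.00 × ((1 + 0.0002)^124 − 1) = $5,007,840.00 × 0.02510754… = $125,734.5235…
Total = $5,007,840.00 + $187,794.0000 + $125,734.5235… = $5,321,368.52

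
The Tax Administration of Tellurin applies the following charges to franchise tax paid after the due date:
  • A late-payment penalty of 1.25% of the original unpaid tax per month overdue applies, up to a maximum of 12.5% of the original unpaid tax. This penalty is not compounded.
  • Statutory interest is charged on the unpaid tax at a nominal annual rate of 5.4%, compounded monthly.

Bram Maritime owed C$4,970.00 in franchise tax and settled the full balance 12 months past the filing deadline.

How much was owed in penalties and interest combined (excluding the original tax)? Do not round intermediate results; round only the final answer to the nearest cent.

Penalty (uncapped): 12 × 1.25% × C$4,970.00 = C$745.50; cap = 12.5% × C$4,970.00 = C$621.25 → penalty = C$621.25
Interest (5.4%/yr ÷ 12 = 0.45%/month): C$4,970.00 × ((1 + 0.0045)^12 − 1) = C$275.1231…
Penalties + interest = C$621.2500 + C$275.1231… = C$896.37

C$896.37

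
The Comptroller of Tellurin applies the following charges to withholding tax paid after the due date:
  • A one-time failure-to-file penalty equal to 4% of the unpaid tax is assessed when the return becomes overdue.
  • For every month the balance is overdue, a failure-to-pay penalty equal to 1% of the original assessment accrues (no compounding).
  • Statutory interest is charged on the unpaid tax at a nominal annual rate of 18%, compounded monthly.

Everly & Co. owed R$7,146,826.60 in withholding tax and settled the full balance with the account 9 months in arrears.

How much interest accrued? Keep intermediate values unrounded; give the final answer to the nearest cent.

Interest (18%/yr ÷ 12 = 1.5%/month): R$7,146,826.60 × ((1 + 0.015)^9 − 1) = R$1,024,783.2903…

R$1,024,783.29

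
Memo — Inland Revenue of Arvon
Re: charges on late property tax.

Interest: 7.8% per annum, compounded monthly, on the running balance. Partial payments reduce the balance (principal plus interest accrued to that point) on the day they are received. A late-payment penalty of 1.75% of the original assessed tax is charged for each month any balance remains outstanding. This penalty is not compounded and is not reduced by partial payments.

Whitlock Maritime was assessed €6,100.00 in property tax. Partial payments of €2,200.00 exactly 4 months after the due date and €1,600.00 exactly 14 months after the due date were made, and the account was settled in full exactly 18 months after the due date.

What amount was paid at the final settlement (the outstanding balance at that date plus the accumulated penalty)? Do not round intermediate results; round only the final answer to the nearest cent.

€4,725.14

Monthly rate = 7.8% ÷ 12 = 0.65%
Balance at month 4: €6,100.0000 × (1 + 0.0065)^4 = €6,260.1531…
After €2,200.00 payment: €6,260.1531… − €2,200.00 = €4,060.1531…
Balance at month 14: €4,060.1531… × (1 + 0.0065)^10 = €4,331.9177…
After €1,600.00 payment: €4,331.9177… − €1,600.00 = €2,731.9177…
Balance at month 18: €2,731.9177… × (1 + 0.0065)^4 = €2,803.6431…
Penalty: 18 × 1.75% × €6,100.00 = €1,921.50
Final settlement = outstanding balance + penalty = €2,803.6431… + €1,921.50 = €4,725.14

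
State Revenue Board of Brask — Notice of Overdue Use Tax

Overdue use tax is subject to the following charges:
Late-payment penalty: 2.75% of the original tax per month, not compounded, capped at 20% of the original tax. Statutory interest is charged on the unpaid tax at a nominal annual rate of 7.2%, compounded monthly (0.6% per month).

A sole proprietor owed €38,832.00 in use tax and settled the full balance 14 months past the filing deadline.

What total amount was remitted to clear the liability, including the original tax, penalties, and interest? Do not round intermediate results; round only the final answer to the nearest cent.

Penalty (uncapped): 14 × 2.75% × €38,832.00 = €14,950.32; cap = 20% × €38,832.00 = €7,766.40 → penalty = €7,766.40
Interest: €38,832.00 × ((1 + 0.006)^14 − 1) = €38,832.00 × 0.0873559… = €3,392.2057…
Total = €38,832.00 + €7,766.4000 + €3,392.2057… = €49,990.61

€49,990.61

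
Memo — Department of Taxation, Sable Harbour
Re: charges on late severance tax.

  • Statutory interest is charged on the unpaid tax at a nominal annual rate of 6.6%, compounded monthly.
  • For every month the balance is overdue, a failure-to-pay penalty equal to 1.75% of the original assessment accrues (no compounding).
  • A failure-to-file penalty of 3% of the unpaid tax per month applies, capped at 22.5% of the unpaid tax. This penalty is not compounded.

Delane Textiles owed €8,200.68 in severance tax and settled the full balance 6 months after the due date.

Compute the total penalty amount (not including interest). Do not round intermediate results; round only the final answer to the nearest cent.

Failure-to-file: 6 × 3% × €8,200.68 = €1,476.12… (under the 22.5% cap)
Failure-to-pay penalty = 1.75% × €8,200.68 × 6 mo = €861.07…
Total penalty = €1,476.12… + €861.07… = €2,337.19

€2,337.19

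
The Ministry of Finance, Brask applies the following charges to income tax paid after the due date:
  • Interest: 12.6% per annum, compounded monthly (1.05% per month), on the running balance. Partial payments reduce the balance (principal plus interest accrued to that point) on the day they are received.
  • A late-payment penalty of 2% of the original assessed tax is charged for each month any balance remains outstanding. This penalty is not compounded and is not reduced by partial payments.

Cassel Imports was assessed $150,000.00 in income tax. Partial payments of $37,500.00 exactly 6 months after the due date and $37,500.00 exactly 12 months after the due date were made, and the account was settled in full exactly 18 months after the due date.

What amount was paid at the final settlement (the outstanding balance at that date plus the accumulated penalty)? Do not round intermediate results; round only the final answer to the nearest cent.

$152,594.64

Balance at month 6: $150,000.0000 × (1 + 0.0105)^6 = $159,701.5628…
After $37,500.00 payment: $159,701.5628… − $37,500.00 = $122,201.5628…
Balance at month 12: $122,201.5628… × (1 + 0.0105)^6 = $130,105.2038…
After $37,500.00 payment: $130,105.2038… − $37,500.00 = $92,605.2038…
Balance at month 18: $92,605.2038… × (1 + 0.0105)^6 = $98,594.6385…
Penalty: 18 × 2% × $150,000.00 = $54,000.00
Final settlement = outstanding balance + penalty = $98,594.6385… + $54,000.00 = $152,594.64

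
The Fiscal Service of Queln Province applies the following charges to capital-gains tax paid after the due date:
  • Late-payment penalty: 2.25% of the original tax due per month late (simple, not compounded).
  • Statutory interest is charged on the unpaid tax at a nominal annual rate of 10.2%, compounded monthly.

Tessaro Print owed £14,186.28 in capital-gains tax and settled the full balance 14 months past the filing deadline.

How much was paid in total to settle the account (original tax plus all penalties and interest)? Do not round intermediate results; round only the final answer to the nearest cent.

£20,439.64

Late-payment penalty: 14 × 2.25% × £14,186.28 = £4,468.68…
Interest (10.2%/yr ÷ 12 = 0.85%/month): £14,186.28 × ((1 + 0.0085)^14 − 1) = £1,784.6852…
Total = £14,186.28 + £4,468.6782 + £1,784.6852… = £20,439.64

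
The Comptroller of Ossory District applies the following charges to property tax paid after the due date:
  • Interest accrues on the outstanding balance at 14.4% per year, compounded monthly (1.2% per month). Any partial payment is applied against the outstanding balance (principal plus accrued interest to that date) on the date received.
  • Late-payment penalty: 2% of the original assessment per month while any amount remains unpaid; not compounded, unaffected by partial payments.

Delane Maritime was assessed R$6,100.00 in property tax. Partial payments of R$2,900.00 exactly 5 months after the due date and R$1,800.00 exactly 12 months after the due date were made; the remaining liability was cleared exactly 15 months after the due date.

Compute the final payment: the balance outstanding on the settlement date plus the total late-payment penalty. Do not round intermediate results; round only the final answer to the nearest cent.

R$3,992.22

Balance at month 5: R$6,100.0000 × (1 + 0.012)^5 = R$6,474.8900…
After R$2,900.00 payment: R$6,474.8900… − R$2,900.00 = R$3,574.8900…
Balance at month 12: R$3,574.8900… × (1 + 0.012)^7 = R$3,886.2101…
After R$1,800.00 payment: R$3,886.2101… − R$1,800.00 = R$2,086.2101…
Balance at month 15: R$2,086.2101… × (1 + 0.012)^3 = R$2,162.2185…
Penalty: 15 × 2% × R$6,100.00 = R$1,830.00
Final settlement = outstanding balance + penalty = R$2,162.2185… + R$1,830.00 = R$3,992.22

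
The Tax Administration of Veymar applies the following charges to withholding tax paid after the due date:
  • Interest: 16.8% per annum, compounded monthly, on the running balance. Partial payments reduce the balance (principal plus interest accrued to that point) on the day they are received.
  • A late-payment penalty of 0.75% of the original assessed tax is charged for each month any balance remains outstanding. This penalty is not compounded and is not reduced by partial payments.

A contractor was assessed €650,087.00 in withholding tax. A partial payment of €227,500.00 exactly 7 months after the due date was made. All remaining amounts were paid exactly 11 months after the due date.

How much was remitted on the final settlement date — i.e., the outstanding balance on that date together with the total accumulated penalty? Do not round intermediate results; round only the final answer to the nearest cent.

Monthly rate = 16.8% ÷ 12 = 1.4%
Balance at month 7: €650,087.0000 × (1 + 0.014)^7 = €716,534.5999…
After €227,500.00 payment: €716,534.5999… − €227,500.00 = €489,034.5999…
Balance at month 11: €489,034.5999… × (1 + 0.014)^4 = €517,001.0286…
Penalty: 11 × 0.75% × €650,087.00 = €53,632.18…
Final settlement = outstanding balance + penalty = €517,001.0286… + €53,632.18… = €570,633.21

€570,633.21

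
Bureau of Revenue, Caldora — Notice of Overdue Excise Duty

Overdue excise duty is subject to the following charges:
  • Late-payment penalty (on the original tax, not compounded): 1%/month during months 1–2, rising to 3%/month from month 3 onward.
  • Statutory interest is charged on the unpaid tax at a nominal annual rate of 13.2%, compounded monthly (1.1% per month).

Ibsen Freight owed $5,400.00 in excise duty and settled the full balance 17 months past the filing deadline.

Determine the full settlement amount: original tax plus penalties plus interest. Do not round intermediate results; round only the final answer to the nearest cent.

Penalty, months 1–2: 2 × 1% × $5,400.00 = $108.00
Penalty, months 3–17: 15 × 3% × $5,400.00 = $2,430.00
Interest: $5,400.00 × ((1 + 0.011)^17 − 1) = $5,400.00 × 0.2043969… = $1,103.7435…
Total = $5,400.00 + $2,538.0000 + $1,103.7435… = $9,041.74

$9,041.74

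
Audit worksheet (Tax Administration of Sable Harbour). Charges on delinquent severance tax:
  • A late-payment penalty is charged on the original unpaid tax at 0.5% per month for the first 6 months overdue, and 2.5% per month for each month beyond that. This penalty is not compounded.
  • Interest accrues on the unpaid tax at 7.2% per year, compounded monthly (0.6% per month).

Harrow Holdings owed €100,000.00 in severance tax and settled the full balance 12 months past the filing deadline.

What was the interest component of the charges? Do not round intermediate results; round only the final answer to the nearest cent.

Interest: €100,000.00 × ((1 + 0.006)^12 − 1) = €100,000.00 × 0.0744242… = €7,442.4168…

€7,442.42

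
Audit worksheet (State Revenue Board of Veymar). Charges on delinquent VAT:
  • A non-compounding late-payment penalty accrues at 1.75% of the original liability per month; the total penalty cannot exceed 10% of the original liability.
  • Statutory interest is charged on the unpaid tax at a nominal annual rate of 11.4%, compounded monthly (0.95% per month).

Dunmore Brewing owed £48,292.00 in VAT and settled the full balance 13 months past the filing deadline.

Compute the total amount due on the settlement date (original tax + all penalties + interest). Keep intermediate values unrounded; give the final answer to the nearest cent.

Penalty (uncapped): 13 × 1.75% × £48,292.00 = £10,986.43; cap = 10% × £48,292.00 = £4,829.20 → penalty = £4,829.20
Interest: £48,292.00 × ((1 + 0.0095)^13 − 1) = £48,292.00 × 0.1307906… = £6,316.1413…
Total = £48,292.00 + £4,829.2000 + £6,316.1413… = £59,437.34

£59,437.34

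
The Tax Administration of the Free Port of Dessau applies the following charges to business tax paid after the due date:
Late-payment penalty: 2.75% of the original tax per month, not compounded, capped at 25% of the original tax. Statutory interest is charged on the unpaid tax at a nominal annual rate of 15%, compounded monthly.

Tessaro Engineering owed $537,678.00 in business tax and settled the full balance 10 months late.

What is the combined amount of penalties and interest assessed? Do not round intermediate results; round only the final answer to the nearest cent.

$205,538.62

Penalty (uncapped): 10 × 2.75% × $537,678.00 = $147,861.45; cap = 25% × $537,678.00 = $134,419.50 → penalty = $134,419.50
Interest (15%/yr ÷ 12 = 1.25%/month): $537,678.00 × ((1 + 0.0125)^10 − 1) = $71,119.1152…
Penalties + interest = $134,419.5000 + $71,119.1152… = $205,538.62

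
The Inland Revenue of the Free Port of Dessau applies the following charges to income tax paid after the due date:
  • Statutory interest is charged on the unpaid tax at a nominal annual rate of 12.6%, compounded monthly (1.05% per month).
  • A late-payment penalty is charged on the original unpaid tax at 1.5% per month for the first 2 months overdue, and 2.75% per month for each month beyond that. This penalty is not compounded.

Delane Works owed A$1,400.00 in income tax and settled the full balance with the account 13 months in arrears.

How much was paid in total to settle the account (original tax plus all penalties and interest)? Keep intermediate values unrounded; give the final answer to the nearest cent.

A$2,069.12

Penalty, months 1–2: 2 × 1.5% × A$1,400.00 = A$42.00
Penalty, months 3–13: 11 × 2.75% × A$1,400.00 = A$423.50
Interest: A$1,400.00 × ((1 + 0.0105)^13 − 1) = A$1,400.00 × 0.1454394… = A$203.6152…
Total = A$1,400.00 + A$465.5000 + A$203.6152… = A$2,069.12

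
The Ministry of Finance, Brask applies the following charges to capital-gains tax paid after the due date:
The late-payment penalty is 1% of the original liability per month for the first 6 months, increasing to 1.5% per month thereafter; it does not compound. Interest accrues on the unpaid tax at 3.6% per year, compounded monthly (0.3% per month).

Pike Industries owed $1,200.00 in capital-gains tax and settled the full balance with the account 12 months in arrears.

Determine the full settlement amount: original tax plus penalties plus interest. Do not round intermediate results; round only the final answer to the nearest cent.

Penalty, months 1–6: 6 × 1% × $1,200.00 = $72.00
Penalty, months 7–12: 6 × 1.5% × $1,200.00 = $108.00
Interest: $1,200.00 × ((1 + 0.003)^12 − 1) = $1,200.00 × 0.0366000… = $43.9200…
Total = $1,200.00 + $180.0000 + $43.9200… = $1,423.92

$1,423.92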